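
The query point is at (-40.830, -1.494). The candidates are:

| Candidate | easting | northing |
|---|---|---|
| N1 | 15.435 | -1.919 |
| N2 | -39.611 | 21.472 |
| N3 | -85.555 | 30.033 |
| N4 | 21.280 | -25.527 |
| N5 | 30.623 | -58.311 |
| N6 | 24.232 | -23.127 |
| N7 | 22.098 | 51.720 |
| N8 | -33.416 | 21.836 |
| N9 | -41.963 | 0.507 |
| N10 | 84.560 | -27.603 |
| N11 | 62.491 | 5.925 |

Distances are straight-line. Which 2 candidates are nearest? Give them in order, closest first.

N9, N2

Distances from (-40.830, -1.494):
N1: 56.267
N2: 22.998
N3: 54.720
N4: 66.598
N5: 91.289
N6: 68.564
N7: 82.412
N8: 24.480
N9: 2.299
N10: 128.079
N11: 103.587
Sorted: N9 (2.299) < N2 (22.998) < N8 (24.480) < N3 (54.720) < …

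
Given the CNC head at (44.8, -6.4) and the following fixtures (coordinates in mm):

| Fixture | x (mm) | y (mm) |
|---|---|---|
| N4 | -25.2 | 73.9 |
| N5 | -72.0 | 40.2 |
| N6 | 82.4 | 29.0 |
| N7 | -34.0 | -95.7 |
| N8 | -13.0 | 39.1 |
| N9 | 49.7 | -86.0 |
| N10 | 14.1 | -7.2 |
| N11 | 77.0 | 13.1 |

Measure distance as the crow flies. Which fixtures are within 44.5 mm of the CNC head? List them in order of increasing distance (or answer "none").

Distances from (44.8, -6.4):
N4: √((-70.0)² + (80.3)²) = √(4900.000 + 6448.090) = 106.5 mm
N5: √((-116.8)² + (46.6)²) = √(13642.240 + 2171.560) = 125.8 mm
N6: √((37.6)² + (35.4)²) = √(1413.760 + 1253.160) = 51.6 mm
N7: √((-78.8)² + (-89.3)²) = √(6209.440 + 7974.490) = 119.1 mm
N8: √((-57.8)² + (45.5)²) = √(3340.840 + 2070.250) = 73.6 mm
N9: √((4.9)² + (-79.6)²) = √(24.010 + 6336.160) = 79.8 mm
N10: √((-30.7)² + (-0.8)²) = √(942.490 + 0.640) = 30.7 mm
N11: √((32.2)² + (19.5)²) = √(1036.840 + 380.250) = 37.6 mm
Threshold 44.5 mm: N10 (30.7 mm), N11 (37.6 mm) are within range.

N10, N11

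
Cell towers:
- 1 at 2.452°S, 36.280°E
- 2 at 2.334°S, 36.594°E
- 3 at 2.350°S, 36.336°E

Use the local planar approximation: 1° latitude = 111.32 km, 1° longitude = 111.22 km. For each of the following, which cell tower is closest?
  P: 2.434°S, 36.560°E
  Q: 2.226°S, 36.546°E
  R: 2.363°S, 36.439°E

P→2; Q→2; R→3

P at 2.434°S, 36.560°E:
  1: √((-0.018·111.32)² + (-0.280·111.22)²) = √(4.01505 + 969.79925) = 31.206 km
  2: √((0.100·111.32)² + (0.034·111.22)²) = √(123.92142 + 14.29959) = 11.757 km
  3: √((0.084·111.32)² + (-0.224·111.22)²) = √(87.43896 + 620.67152) = 26.610 km
  → nearest: 2 (11.757 km)
Q at 2.226°S, 36.546°E:
  1: √((-0.226·111.32)² + (-0.266·111.22)²) = √(632.94107 + 875.24382) = 38.835 km
  2: √((-0.108·111.32)² + (0.048·111.22)²) = √(144.54195 + 28.50022) = 13.155 km
  3: √((-0.124·111.32)² + (-0.210·111.22)²) = √(190.54158 + 545.51208) = 27.130 km
  → nearest: 2 (13.155 km)
R at 2.363°S, 36.439°E:
  1: √((-0.089·111.32)² + (-0.159·111.22)²) = √(98.15816 + 312.72315) = 20.270 km
  2: √((0.029·111.32)² + (0.155·111.22)²) = √(10.42179 + 297.18657) = 17.539 km
  3: √((0.013·111.32)² + (-0.103·111.22)²) = √(2.09427 + 131.23215) = 11.547 km
  → nearest: 3 (11.547 km)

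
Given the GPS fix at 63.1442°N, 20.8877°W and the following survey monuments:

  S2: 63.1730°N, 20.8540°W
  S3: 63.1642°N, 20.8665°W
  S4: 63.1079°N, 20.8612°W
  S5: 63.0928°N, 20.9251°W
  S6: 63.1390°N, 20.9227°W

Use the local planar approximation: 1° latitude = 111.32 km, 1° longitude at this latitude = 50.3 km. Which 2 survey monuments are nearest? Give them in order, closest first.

Distances from 63.1442°N, 20.8877°W:
S2: √((0.0288·111.32)² + (0.0337·50.3)²) = √(10.278539 + 2.873398) = 3.6266 km
S3: √((0.0200·111.32)² + (0.0212·50.3)²) = √(4.956857 + 1.137124) = 2.4686 km
S4: √((-0.0363·111.32)² + (0.0265·50.3)²) = √(16.329002 + 1.776756) = 4.2551 km
S5: √((-0.0514·111.32)² + (-0.0374·50.3)²) = √(32.739545 + 3.538989) = 6.0232 km
S6: √((-0.0052·111.32)² + (-0.0350·50.3)²) = √(0.335084 + 3.099360) = 1.8532 km
Sorted: S6 (1.8532 km) < S3 (2.4686 km) < S2 (3.6266 km) < S4 (4.2551 km) < …

S6, S3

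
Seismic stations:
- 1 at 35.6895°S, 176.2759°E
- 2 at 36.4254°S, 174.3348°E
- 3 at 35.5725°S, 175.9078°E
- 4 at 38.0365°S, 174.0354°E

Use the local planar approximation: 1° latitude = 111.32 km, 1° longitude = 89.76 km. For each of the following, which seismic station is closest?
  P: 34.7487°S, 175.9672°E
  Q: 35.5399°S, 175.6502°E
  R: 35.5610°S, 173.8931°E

P at 34.7487°S, 175.9672°E:
  1: √((-0.9408·111.32)² + (0.3087·89.76)²) = √(10968.342738 + 767.783804) = 108.3334 km
  2: √((-1.6767·111.32)² + (-1.6324·89.76)²) = √(34838.313585 + 21469.348219) = 237.2924 km
  3: √((-0.8238·111.32)² + (-0.0594·89.76)²) = √(8409.883324 + 28.427494) = 91.8603 km
  4: √((-3.2878·111.32)² + (-1.9318·89.76)²) = √(133954.459876 + 30066.994025) = 404.9956 km
  → nearest: 3 (91.8603 km)
Q at 35.5399°S, 175.6502°E:
  1: √((-0.1496·111.32)² + (0.6257·89.76)²) = √(277.338130 + 3154.263698) = 58.5799 km
  2: √((-0.8855·111.32)² + (-1.3154·89.76)²) = √(9716.805875 + 13940.596687) = 153.8096 km
  3: √((-0.0326·111.32)² + (0.2576·89.76)²) = √(13.169873 + 534.635023) = 23.4052 km
  4: √((-2.4966·111.32)² + (-1.6148·89.76)²) = √(77240.366832 + 21008.893006) = 313.4474 km
  → nearest: 3 (23.4052 km)
R at 35.5610°S, 173.8931°E:
  1: √((-0.1285·111.32)² + (2.3828·89.76)²) = √(204.622153 + 45744.709153) = 214.3580 km
  2: √((-0.8644·111.32)² + (0.4417·89.76)²) = √(9259.252165 + 1571.883975) = 104.0727 km
  3: √((-0.0115·111.32)² + (2.0147·89.76)²) = √(1.638861 + 32702.914633) = 180.8440 km
  4: √((-2.4755·111.32)² + (0.1423·89.76)²) = √(75940.290939 + 163.145646) = 275.8685 km
  → nearest: 2 (104.0727 km)

P→3; Q→3; R→2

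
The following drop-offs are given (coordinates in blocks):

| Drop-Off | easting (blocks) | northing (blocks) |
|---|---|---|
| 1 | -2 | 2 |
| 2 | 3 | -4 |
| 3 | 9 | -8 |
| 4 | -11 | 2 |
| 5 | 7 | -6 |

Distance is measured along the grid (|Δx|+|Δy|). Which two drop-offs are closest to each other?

3 and 5

Pairwise distances:
1–2: 11 blocks
1–3: 21 blocks
1–4: 9 blocks
1–5: 17 blocks
2–3: 10 blocks
2–4: 20 blocks
2–5: 6 blocks
3–4: 30 blocks
3–5: 4 blocks
4–5: 26 blocks
Closest pair: 3–5 at 4 blocks.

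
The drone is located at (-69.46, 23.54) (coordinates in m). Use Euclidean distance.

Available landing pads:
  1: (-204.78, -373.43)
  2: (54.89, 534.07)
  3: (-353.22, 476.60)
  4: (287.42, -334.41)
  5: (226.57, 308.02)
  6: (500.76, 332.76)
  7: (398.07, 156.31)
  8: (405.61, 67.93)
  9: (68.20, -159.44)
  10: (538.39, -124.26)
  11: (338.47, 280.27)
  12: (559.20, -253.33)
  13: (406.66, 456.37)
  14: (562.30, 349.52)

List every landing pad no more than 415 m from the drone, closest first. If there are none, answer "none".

9, 5

Distances from (-69.46, 23.54):
1: √((-135.32)² + (-396.97)²) = √(18311.5024 + 157585.1809) = 419.40 m
2: √((124.35)² + (510.53)²) = √(15462.9225 + 260640.8809) = 525.46 m
3: √((-283.76)² + (453.06)²) = √(80519.7376 + 205263.3636) = 534.59 m
4: √((356.88)² + (-357.95)²) = √(127363.3344 + 128128.2025) = 505.46 m
5: √((296.03)² + (284.48)²) = √(87633.7609 + 80928.8704) = 410.56 m
6: √((570.22)² + (309.22)²) = √(325150.8484 + 95617.0084) = 648.67 m
7: √((467.53)² + (132.77)²) = √(218584.3009 + 17627.8729) = 486.02 m
8: √((475.07)² + (44.39)²) = √(225691.5049 + 1970.4721) = 477.14 m
9: √((137.66)² + (-182.98)²) = √(18950.2756 + 33481.6804) = 228.98 m
10: √((607.85)² + (-147.80)²) = √(369481.6225 + 21844.8400) = 625.56 m
11: √((407.93)² + (256.73)²) = √(166406.8849 + 65910.2929) = 481.99 m
12: √((628.66)² + (-276.87)²) = √(395213.3956 + 76656.9969) = 686.93 m
13: √((476.12)² + (432.83)²) = √(226690.2544 + 187341.8089) = 643.45 m
14: √((631.76)² + (325.98)²) = √(399120.6976 + 106262.9604) = 710.90 m
Threshold 415 m: 9 (228.98 m), 5 (410.56 m) are within range.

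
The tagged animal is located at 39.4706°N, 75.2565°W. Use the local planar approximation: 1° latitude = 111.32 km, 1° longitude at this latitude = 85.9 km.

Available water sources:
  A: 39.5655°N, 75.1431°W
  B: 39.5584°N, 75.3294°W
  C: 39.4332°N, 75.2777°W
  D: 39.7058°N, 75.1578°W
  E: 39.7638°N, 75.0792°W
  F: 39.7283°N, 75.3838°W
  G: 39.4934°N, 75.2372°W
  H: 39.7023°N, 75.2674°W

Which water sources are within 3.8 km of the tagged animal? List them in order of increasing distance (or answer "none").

Distances from 39.4706°N, 75.2565°W:
A: √((0.0949·111.32)² + (0.1134·85.9)²) = √(111.603758 + 94.888250) = 14.3698 km
B: √((0.0878·111.32)² + (-0.0729·85.9)²) = √(95.529043 + 39.214022) = 11.6079 km
C: √((-0.0374·111.32)² + (-0.0212·85.9)²) = √(17.333633 + 3.316332) = 4.5442 km
D: √((0.2352·111.32)² + (0.0987·85.9)²) = √(685.521421 + 71.882080) = 27.5210 km
E: √((0.2932·111.32)² + (0.1773·85.9)²) = √(1065.305888 + 231.955032) = 36.0175 km
F: √((0.2577·111.32)² + (-0.1273·85.9)²) = √(822.953378 + 119.575756) = 30.7006 km
G: √((0.0228·111.32)² + (0.0193·85.9)²) = √(6.441931 + 2.748533) = 3.0316 km
H: √((0.2317·111.32)² + (-0.0109·85.9)²) = √(665.270802 + 0.876676) = 25.8098 km
Threshold 3.8 km: G (3.0316 km) is within range.

G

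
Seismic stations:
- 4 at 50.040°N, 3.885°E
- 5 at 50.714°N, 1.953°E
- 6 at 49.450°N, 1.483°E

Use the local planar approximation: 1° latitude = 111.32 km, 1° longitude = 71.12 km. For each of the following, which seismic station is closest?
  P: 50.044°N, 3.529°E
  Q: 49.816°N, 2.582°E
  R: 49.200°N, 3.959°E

P→4; Q→6; R→4

P at 50.044°N, 3.529°E:
  4: 25.323 km
  5: 134.632 km
  6: 159.831 km
  → nearest: 4 (25.323 km)
Q at 49.816°N, 2.582°E:
  4: 95.966 km
  5: 109.518 km
  6: 88.143 km
  → nearest: 6 (88.143 km)
R at 49.200°N, 3.959°E:
  4: 93.657 km
  5: 220.814 km
  6: 178.279 km
  → nearest: 4 (93.657 km)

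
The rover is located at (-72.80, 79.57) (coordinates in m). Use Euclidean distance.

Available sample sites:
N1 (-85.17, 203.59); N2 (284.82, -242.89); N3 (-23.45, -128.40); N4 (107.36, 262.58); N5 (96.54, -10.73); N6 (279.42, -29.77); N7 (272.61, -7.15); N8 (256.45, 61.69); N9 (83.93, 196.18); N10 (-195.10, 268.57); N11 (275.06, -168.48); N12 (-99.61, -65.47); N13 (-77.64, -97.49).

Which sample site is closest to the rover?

N1

Distances from (-72.80, 79.57):
N1: √((-12.37)² + (124.02)²) = √(153.0169 + 15380.9604) = 124.64 m
N2: √((357.62)² + (-322.46)²) = √(127892.0644 + 103980.4516) = 481.53 m
N3: √((49.35)² + (-207.97)²) = √(2435.4225 + 43251.5209) = 213.75 m
N4: √((180.16)² + (183.01)²) = √(32457.6256 + 33492.6601) = 256.81 m
N5: √((169.34)² + (-90.30)²) = √(28676.0356 + 8154.0900) = 191.91 m
N6: √((352.22)² + (-109.34)²) = √(124058.9284 + 11955.2356) = 368.80 m
N7: √((345.41)² + (-86.72)²) = √(119308.0681 + 7520.3584) = 356.13 m
N8: √((329.25)² + (-17.88)²) = √(108405.5625 + 319.6944) = 329.74 m
N9: √((156.73)² + (116.61)²) = √(24564.2929 + 13597.8921) = 195.35 m
N10: √((-122.30)² + (189.00)²) = √(14957.2900 + 35721.0000) = 225.12 m
N11: √((347.86)² + (-248.05)²) = √(121006.5796 + 61528.8025) = 427.24 m
N12: √((-26.81)² + (-145.04)²) = √(718.7761 + 21036.6016) = 147.50 m
N13: √((-4.84)² + (-177.06)²) = √(23.4256 + 31350.2436) = 177.13 m
Minimum: N1 at 124.64 m.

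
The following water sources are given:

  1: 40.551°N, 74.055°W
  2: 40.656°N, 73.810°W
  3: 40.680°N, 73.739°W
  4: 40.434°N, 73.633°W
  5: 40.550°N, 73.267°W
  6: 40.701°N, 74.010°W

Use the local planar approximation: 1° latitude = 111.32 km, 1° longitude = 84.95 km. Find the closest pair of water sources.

Pairwise distances:
1–2: √((0.105·111.32)² + (0.245·84.95)²) = √(136.62337 + 433.17056) = 23.870 km
1–3: √((0.129·111.32)² + (0.316·84.95)²) = √(206.21764 + 720.61107) = 30.444 km
1–4: √((-0.117·111.32)² + (0.422·84.95)²) = √(169.63604 + 1285.14363) = 38.142 km
1–5: √((-0.001·111.32)² + (0.788·84.95)²) = √(0.01239 + 4481.04393) = 66.941 km
1–6: √((0.150·111.32)² + (0.045·84.95)²) = √(278.82320 + 14.61342) = 17.130 km
2–3: √((0.024·111.32)² + (0.071·84.95)²) = √(7.13787 + 36.37839) = 6.597 km
2–4: √((-0.222·111.32)² + (0.177·84.95)²) = √(610.73435 + 226.08581) = 28.928 km
2–5: √((-0.106·111.32)² + (0.543·84.95)²) = √(139.23811 + 2127.77855) = 47.613 km
2–6: √((0.045·111.32)² + (-0.200·84.95)²) = √(25.09409 + 288.66010) = 17.713 km
3–4: √((-0.246·111.32)² + (0.106·84.95)²) = √(749.92289 + 81.08462) = 28.827 km
3–5: √((-0.130·111.32)² + (0.472·84.95)²) = √(209.42721 + 1607.72129) = 42.628 km
3–6: √((0.021·111.32)² + (-0.271·84.95)²) = √(5.46493 + 529.98716) = 23.140 km
4–5: √((0.116·111.32)² + (0.366·84.95)²) = √(166.74867 + 966.69381) = 33.667 km
4–6: √((0.267·111.32)² + (-0.377·84.95)²) = √(883.42344 + 1025.67428) = 43.693 km
5–6: √((0.151·111.32)² + (-0.743·84.95)²) = √(282.55324 + 3983.86299) = 65.318 km
Closest pair: 2–3 at 6.597 km.

2 and 3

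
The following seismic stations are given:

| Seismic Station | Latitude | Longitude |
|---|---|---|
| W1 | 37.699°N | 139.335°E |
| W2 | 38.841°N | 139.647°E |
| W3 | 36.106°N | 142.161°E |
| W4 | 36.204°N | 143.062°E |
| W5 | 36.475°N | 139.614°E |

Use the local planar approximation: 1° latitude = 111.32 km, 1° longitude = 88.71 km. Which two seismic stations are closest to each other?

W3 and W4

Pairwise distances:
W1–W2: √((1.142·111.32)² + (0.312·88.71)²) = √(16161.38600 + 766.04511) = 130.105 km
W1–W3: √((-1.593·111.32)² + (2.826·88.71)²) = √(31446.90777 + 62847.71227) = 307.074 km
W1–W4: √((-1.495·111.32)² + (3.727·88.71)²) = √(27696.74807 + 109311.01930) = 370.146 km
W1–W5: √((-1.224·111.32)² + (0.279·88.71)²) = √(18565.61033 + 612.56696) = 138.485 km
W2–W3: √((-2.735·111.32)² + (2.514·88.71)²) = √(92696.01338 + 49736.55553) = 377.402 km
W2–W4: √((-2.637·111.32)² + (3.415·88.71)²) = √(86172.09566 + 91775.46096) = 421.838 km
W2–W5: √((-2.366·111.32)² + (-0.033·88.71)²) = √(69370.66790 + 8.56985) = 263.399 km
W3–W4: √((0.098·111.32)² + (0.901·88.71)²) = √(119.01414 + 6388.43883) = 80.669 km
W3–W5: √((0.369·111.32)² + (-2.547·88.71)²) = √(1687.32650 + 51050.85833) = 229.648 km
W4–W5: √((0.271·111.32)² + (-3.448·88.71)²) = √(910.09133 + 93557.72932) = 307.356 km
Closest pair: W3–W4 at 80.669 km.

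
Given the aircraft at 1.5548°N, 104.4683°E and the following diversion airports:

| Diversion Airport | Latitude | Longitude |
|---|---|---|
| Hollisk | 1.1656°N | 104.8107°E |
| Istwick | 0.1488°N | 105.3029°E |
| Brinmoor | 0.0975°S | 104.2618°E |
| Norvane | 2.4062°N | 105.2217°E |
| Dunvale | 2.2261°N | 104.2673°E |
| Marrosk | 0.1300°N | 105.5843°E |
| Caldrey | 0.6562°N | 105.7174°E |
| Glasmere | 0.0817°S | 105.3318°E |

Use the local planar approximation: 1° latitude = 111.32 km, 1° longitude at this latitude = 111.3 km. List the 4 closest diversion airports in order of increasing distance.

Distances from 1.5548°N, 104.4683°E:
Hollisk: 57.7012 km
Istwick: 182.0054 km
Brinmoor: 185.3644 km
Norvane: 126.5474 km
Dunvale: 78.0059 km
Marrosk: 201.4573 km
Caldrey: 171.2727 km
Glasmere: 205.9720 km
Sorted: Hollisk (57.7012 km) < Dunvale (78.0059 km) < Norvane (126.5474 km) < Caldrey (171.2727 km) < Istwick (182.0054 km) < Brinmoor (185.3644 km) < …

Hollisk, Dunvale, Norvane, Caldrey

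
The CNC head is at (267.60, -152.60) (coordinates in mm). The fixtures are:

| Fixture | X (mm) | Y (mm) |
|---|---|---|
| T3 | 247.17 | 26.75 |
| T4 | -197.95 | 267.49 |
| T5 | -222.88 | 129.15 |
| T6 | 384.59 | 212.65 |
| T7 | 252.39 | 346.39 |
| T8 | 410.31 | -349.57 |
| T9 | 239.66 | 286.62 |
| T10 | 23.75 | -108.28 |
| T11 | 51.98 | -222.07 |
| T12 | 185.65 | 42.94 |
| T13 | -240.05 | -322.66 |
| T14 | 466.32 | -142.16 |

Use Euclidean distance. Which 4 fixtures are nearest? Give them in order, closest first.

Distances from (267.60, -152.60):
T3: 180.51 mm
T4: 627.07 mm
T5: 565.64 mm
T6: 383.53 mm
T7: 499.22 mm
T8: 243.24 mm
T9: 440.11 mm
T10: 247.84 mm
T11: 226.53 mm
T12: 212.02 mm
T13: 535.38 mm
T14: 198.99 mm
Sorted: T3 (180.51 mm) < T14 (198.99 mm) < T12 (212.02 mm) < T11 (226.53 mm) < T8 (243.24 mm) < T10 (247.84 mm) < …

T3, T14, T12, T11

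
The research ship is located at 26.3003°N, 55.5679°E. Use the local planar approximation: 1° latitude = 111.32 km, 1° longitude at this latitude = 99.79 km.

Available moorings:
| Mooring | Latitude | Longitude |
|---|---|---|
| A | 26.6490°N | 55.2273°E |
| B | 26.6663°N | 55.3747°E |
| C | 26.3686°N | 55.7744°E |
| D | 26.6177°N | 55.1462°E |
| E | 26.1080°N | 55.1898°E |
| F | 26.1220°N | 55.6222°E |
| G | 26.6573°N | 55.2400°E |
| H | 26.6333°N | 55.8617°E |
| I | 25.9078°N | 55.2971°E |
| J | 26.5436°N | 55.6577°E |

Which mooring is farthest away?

Distances from 26.3003°N, 55.5679°E:
A: √((0.3487·111.32)² + (-0.3406·99.79)²) = √(1506.781537 + 1155.216365) = 51.5946 km
B: √((0.3660·111.32)² + (-0.1932·99.79)²) = √(1660.001827 + 371.696344) = 45.0744 km
C: √((0.0683·111.32)² + (0.2065·99.79)²) = √(57.807981 + 424.633406) = 21.9645 km
D: √((0.3174·111.32)² + (-0.4217·99.79)²) = √(1248.418628 + 1770.847845) = 54.9479 km
E: √((-0.1923·111.32)² + (-0.3781·99.79)²) = √(458.252628 + 1423.598101) = 43.3803 km
F: √((-0.1783·111.32)² + (0.0543·99.79)²) = √(393.957236 + 29.361193) = 20.5747 km
G: √((0.3570·111.32)² + (-0.3279·99.79)²) = √(1579.366157 + 1070.673068) = 51.4785 km
H: √((0.3330·111.32)² + (0.2938·99.79)²) = √(1374.152279 + 859.562832) = 47.2622 km
I: √((-0.3925·111.32)² + (-0.2708·99.79)²) = √(1909.086988 + 730.249663) = 51.3745 km
J: √((0.2433·111.32)² + (0.0898·99.79)²) = √(733.551506 + 80.302066) = 28.5281 km
Maximum: D at 54.9479 km.

D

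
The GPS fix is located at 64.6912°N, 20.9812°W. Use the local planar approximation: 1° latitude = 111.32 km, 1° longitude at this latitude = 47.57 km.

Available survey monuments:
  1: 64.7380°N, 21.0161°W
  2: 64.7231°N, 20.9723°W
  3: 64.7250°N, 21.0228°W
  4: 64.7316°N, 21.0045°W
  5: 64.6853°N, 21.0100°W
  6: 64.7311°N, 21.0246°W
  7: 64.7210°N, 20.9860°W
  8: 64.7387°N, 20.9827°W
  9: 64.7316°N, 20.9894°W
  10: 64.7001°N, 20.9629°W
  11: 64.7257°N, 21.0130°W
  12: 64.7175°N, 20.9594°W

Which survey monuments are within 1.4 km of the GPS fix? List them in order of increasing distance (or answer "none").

Distances from 64.6912°N, 20.9812°W:
1: √((0.0468·111.32)² + (-0.0349·47.57)²) = √(27.141766 + 2.756241) = 5.4679 km
2: √((0.0319·111.32)² + (0.0089·47.57)²) = √(12.610368 + 0.179245) = 3.5763 km
3: √((0.0338·111.32)² + (-0.0416·47.57)²) = √(14.157279 + 3.916093) = 4.2513 km
4: √((0.0404·111.32)² + (-0.0233·47.57)²) = √(20.225959 + 1.228508) = 4.6319 km
5: √((-0.0059·111.32)² + (-0.0288·47.57)²) = √(0.431370 + 1.876944) = 1.5193 km
6: √((0.0399·111.32)² + (-0.0434·47.57)²) = √(19.728415 + 4.262317) = 4.8980 km
7: √((0.0298·111.32)² + (-0.0048·47.57)²) = √(11.004718 + 0.052137) = 3.3252 km
8: √((0.0475·111.32)² + (-0.0015·47.57)²) = √(27.959771 + 0.005092) = 5.2882 km
9: √((0.0404·111.32)² + (-0.0082·47.57)²) = √(20.225959 + 0.152158) = 4.5142 km
10: √((0.0089·111.32)² + (0.0183·47.57)²) = √(0.981582 + 0.757824) = 1.3189 km
11: √((0.0345·111.32)² + (-0.0318·47.57)²) = √(14.749747 + 2.288340) = 4.1277 km
12: √((0.0263·111.32)² + (0.0218·47.57)²) = √(8.571521 + 1.075423) = 3.1060 km
Threshold 1.4 km: 10 (1.3189 km) is within range.

10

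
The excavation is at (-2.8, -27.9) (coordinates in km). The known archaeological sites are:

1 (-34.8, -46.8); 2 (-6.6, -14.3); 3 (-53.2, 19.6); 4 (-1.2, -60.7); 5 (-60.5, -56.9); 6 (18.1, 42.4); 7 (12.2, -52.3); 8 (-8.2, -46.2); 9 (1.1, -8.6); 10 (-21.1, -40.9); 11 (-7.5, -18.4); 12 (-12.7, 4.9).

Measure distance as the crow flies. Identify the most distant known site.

Distances from (-2.8, -27.9):
1: 37.2 km
2: 14.1 km
3: 69.3 km
4: 32.8 km
5: 64.6 km
6: 73.3 km
7: 28.6 km
8: 19.1 km
9: 19.7 km
10: 22.4 km
11: 10.6 km
12: 34.3 km
Maximum: 6 at 73.3 km.

6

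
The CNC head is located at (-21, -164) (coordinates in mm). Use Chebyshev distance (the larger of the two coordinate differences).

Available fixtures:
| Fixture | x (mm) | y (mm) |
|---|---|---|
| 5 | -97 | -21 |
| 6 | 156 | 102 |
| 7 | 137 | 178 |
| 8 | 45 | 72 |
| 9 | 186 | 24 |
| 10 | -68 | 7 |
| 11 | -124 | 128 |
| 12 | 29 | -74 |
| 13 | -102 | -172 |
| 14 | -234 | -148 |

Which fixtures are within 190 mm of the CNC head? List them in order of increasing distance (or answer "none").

Distances from (-21, -164):
5: 143 mm
6: 266 mm
7: 342 mm
8: 236 mm
9: 207 mm
10: 171 mm
11: 292 mm
12: 90 mm
13: 81 mm
14: 213 mm
Threshold 190 mm: 13 (81 mm), 12 (90 mm), 5 (143 mm), 10 (171 mm) are within range.

13, 12, 5, 10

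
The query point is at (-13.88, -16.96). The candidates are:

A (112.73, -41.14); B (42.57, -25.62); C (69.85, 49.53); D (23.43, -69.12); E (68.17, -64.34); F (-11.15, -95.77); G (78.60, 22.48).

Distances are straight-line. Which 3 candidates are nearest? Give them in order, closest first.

Distances from (-13.88, -16.96):
A: √((126.61)² + (-24.18)²) = √(16030.0921 + 584.6724) = 128.90
B: √((56.45)² + (-8.66)²) = √(3186.6025 + 74.9956) = 57.11
C: √((83.73)² + (66.49)²) = √(7010.7129 + 4420.9201) = 106.92
D: √((37.31)² + (-52.16)²) = √(1392.0361 + 2720.6656) = 64.13
E: √((82.05)² + (-47.38)²) = √(6732.2025 + 2244.8644) = 94.75
F: √((2.73)² + (-78.81)²) = √(7.4529 + 6211.0161) = 78.86
G: √((92.48)² + (39.44)²) = √(8552.5504 + 1555.5136) = 100.54
Sorted: B (57.11) < D (64.13) < F (78.86) < E (94.75) < G (100.54) < …

B, D, F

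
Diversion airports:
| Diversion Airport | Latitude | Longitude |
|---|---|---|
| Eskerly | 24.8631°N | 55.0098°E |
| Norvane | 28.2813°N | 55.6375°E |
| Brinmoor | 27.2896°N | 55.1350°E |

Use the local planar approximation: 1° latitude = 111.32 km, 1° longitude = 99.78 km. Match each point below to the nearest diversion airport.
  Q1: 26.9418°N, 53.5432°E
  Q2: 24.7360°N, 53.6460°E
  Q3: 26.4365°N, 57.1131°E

Q1→Brinmoor; Q2→Eskerly; Q3→Brinmoor

Q1 at 26.9418°N, 53.5432°E:
  Eskerly: 273.7900 km
  Norvane: 256.7156 km
  Brinmoor: 163.4806 km
  → nearest: Brinmoor (163.4806 km)
Q2 at 24.7360°N, 53.6460°E:
  Eskerly: 136.8135 km
  Norvane: 441.8655 km
  Brinmoor: 320.7512 km
  → nearest: Eskerly (136.8135 km)
Q3 at 26.4365°N, 57.1131°E:
  Eskerly: 273.3534 km
  Norvane: 252.6901 km
  Brinmoor: 219.0333 km
  → nearest: Brinmoor (219.0333 km)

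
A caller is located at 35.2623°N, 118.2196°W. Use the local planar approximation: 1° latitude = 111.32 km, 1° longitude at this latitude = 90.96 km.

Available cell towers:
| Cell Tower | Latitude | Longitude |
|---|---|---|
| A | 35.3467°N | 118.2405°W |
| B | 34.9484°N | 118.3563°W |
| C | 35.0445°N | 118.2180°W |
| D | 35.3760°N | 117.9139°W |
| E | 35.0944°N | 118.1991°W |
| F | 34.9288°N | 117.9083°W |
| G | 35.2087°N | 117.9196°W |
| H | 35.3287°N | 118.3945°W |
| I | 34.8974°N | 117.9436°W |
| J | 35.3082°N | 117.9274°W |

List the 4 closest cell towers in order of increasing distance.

A, H, E, C

Distances from 35.2623°N, 118.2196°W:
A: 9.5858 km
B: 37.0897 km
C: 24.2459 km
D: 30.5516 km
E: 18.7834 km
F: 46.6912 km
G: 27.9327 km
H: 17.5422 km
I: 47.7525 km
J: 27.0652 km
Sorted: A (9.5858 km) < H (17.5422 km) < E (18.7834 km) < C (24.2459 km) < J (27.0652 km) < G (27.9327 km) < …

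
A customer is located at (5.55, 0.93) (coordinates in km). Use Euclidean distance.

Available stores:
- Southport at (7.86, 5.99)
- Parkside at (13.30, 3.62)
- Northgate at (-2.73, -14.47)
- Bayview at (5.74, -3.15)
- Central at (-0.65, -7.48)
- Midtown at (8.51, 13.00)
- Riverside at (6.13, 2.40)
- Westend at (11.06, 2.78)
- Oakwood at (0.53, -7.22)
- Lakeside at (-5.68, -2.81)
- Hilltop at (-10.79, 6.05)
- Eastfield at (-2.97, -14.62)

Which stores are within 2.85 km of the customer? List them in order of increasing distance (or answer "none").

Riverside

Distances from (5.55, 0.93):
Southport: √((2.31)² + (5.06)²) = √(5.3361 + 25.6036) = 5.56 km
Parkside: √((7.75)² + (2.69)²) = √(60.0625 + 7.2361) = 8.20 km
Northgate: √((-8.28)² + (-15.40)²) = √(68.5584 + 237.1600) = 17.48 km
Bayview: √((0.19)² + (-4.08)²) = √(0.0361 + 16.6464) = 4.08 km
Central: √((-6.20)² + (-8.41)²) = √(38.4400 + 70.7281) = 10.45 km
Midtown: √((2.96)² + (12.07)²) = √(8.7616 + 145.6849) = 12.43 km
Riverside: √((0.58)² + (1.47)²) = √(0.3364 + 2.1609) = 1.58 km
Westend: √((5.51)² + (1.85)²) = √(30.3601 + 3.4225) = 5.81 km
Oakwood: √((-5.02)² + (-8.15)²) = √(25.2004 + 66.4225) = 9.57 km
Lakeside: √((-11.23)² + (-3.74)²) = √(126.1129 + 13.9876) = 11.84 km
Hilltop: √((-16.34)² + (5.12)²) = √(266.9956 + 26.2144) = 17.12 km
Eastfield: √((-8.52)² + (-15.55)²) = √(72.5904 + 241.8025) = 17.73 km
Threshold 2.85 km: Riverside (1.58 km) is within range.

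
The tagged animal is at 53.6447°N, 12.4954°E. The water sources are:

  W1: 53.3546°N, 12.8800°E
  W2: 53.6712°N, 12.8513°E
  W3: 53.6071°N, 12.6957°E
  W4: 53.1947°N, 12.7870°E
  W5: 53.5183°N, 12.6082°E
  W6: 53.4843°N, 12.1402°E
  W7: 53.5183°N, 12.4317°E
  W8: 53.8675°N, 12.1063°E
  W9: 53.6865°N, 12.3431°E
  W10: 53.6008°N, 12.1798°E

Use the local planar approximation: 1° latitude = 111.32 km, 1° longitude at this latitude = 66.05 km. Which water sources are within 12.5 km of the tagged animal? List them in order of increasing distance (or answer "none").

W9

Distances from 53.6447°N, 12.4954°E:
W1: √((-0.2901·111.32)² + (0.3846·66.05)²) = √(1042.898044 + 645.303772) = 41.0877 km
W2: √((0.0265·111.32)² + (0.3559·66.05)²) = √(8.702382 + 552.588217) = 23.6916 km
W3: √((-0.0376·111.32)² + (0.2003·66.05)²) = √(17.519515 + 175.028005) = 13.8761 km
W4: √((-0.4500·111.32)² + (0.2916·66.05)²) = √(2509.408836 + 370.954534) = 53.6690 km
W5: √((-0.1264·111.32)² + (0.1128·66.05)²) = √(197.988763 + 55.509056) = 15.9216 km
W6: √((-0.1604·111.32)² + (-0.3552·66.05)²) = √(318.827022 + 550.416644) = 29.4829 km
W7: √((-0.1264·111.32)² + (-0.0637·66.05)²) = √(197.988763 + 17.702089) = 14.6864 km
W8: √((0.2228·111.32)² + (-0.3891·66.05)²) = √(615.143966 + 660.492827) = 35.7161 km
W9: √((0.0418·111.32)² + (-0.1523·66.05)²) = √(21.652047 + 101.191830) = 11.0835 km
W10: √((-0.0439·111.32)² + (-0.3156·66.05)²) = √(23.882261 + 434.529867) = 21.4106 km
Threshold 12.5 km: W9 (11.0835 km) is within range.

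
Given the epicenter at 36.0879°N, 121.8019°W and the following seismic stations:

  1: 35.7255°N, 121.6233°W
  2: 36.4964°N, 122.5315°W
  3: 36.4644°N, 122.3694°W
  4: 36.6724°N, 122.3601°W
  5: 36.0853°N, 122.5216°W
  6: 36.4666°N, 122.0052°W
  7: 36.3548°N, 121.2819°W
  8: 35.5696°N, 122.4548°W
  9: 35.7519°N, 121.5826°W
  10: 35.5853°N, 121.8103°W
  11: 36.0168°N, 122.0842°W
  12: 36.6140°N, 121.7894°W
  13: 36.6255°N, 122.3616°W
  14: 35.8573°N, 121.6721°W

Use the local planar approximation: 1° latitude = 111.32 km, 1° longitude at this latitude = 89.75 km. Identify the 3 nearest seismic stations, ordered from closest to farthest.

11, 14, 9

Distances from 36.0879°N, 121.8019°W:
1: 43.4102 km
2: 79.7229 km
3: 65.9606 km
4: 82.1189 km
5: 64.5937 km
6: 45.9361 km
7: 55.3250 km
8: 82.2354 km
9: 42.2660 km
10: 55.9545 km
11: 26.5439 km
12: 58.5762 km
13: 78.1336 km
14: 28.1901 km
Sorted: 11 (26.5439 km) < 14 (28.1901 km) < 9 (42.2660 km) < 1 (43.4102 km) < 6 (45.9361 km) < …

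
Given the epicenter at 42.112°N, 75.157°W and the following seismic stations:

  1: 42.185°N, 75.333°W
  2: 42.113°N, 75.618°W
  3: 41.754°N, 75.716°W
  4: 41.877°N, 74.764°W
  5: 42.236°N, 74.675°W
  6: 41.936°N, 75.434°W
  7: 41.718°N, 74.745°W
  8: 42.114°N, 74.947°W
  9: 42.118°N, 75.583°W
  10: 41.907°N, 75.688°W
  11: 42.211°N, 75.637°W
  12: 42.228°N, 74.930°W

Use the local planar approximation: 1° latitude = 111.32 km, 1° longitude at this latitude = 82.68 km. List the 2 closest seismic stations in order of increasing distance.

Distances from 42.112°N, 75.157°W:
1: 16.667 km
2: 38.116 km
3: 61.027 km
4: 41.715 km
5: 42.175 km
6: 30.139 km
7: 55.534 km
8: 17.364 km
9: 35.228 km
10: 49.480 km
11: 41.188 km
12: 22.782 km
Sorted: 1 (16.667 km) < 8 (17.364 km) < 12 (22.782 km) < 6 (30.139 km) < …

1, 8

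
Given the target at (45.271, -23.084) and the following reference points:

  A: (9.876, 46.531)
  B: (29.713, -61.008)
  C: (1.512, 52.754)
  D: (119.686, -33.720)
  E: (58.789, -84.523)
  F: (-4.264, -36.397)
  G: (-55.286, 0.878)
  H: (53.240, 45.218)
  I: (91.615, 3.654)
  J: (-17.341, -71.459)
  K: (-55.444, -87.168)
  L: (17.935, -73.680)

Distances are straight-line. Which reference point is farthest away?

K

Distances from (45.271, -23.084):
A: √((-35.395)² + (69.615)²) = √(1252.80603 + 4846.24822) = 78.096
B: √((-15.558)² + (-37.924)²) = √(242.05136 + 1438.22978) = 40.991
C: √((-43.759)² + (75.838)²) = √(1914.85008 + 5751.40224) = 87.557
D: √((74.415)² + (-10.636)²) = √(5537.59223 + 113.12450) = 75.171
E: √((13.518)² + (-61.439)²) = √(182.73632 + 3774.75072) = 62.909
F: √((-49.535)² + (-13.313)²) = √(2453.71623 + 177.23597) = 51.293
G: √((-100.557)² + (23.962)²) = √(10111.71025 + 574.17744) = 103.373
H: √((7.969)² + (68.302)²) = √(63.50496 + 4665.16320) = 68.765
I: √((46.344)² + (26.738)²) = √(2147.76634 + 714.92064) = 53.504
J: √((-62.612)² + (-48.375)²) = √(3920.26254 + 2340.14062) = 79.123
K: √((-100.715)² + (-64.084)²) = √(10143.51123 + 4106.75906) = 119.374
L: √((-27.336)² + (-50.596)²) = √(747.25690 + 2559.95522) = 57.508
Maximum: K at 119.374.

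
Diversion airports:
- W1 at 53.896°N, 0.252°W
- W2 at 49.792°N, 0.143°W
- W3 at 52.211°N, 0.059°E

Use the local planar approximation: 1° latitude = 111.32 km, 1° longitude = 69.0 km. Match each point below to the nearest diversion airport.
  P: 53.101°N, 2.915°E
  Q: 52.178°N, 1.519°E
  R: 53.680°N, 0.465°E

P→W3; Q→W3; R→W1

P at 53.101°N, 2.915°E:
  W1: √((0.795·111.32)² + (-3.167·69.0)²) = √(7832.14380 + 47752.30153) = 235.764 km
  W2: √((-3.309·111.32)² + (-3.058·69.0)²) = √(135687.52776 + 44521.84400) = 424.511 km
  W3: √((-0.890·111.32)² + (-2.856·69.0)²) = √(9815.81600 + 38834.22010) = 220.568 km
  → nearest: W3 (220.568 km)
Q at 52.178°N, 1.519°E:
  W1: √((1.718·111.32)² + (-1.771·69.0)²) = √(36575.70571 + 14932.59560) = 226.954 km
  W2: √((-2.386·111.32)² + (-1.662·69.0)²) = √(70548.41711 + 13151.04368) = 289.309 km
  W3: √((0.033·111.32)² + (-1.460·69.0)²) = √(13.49504 + 10148.54760) = 100.807 km
  → nearest: W3 (100.807 km)
R at 53.680°N, 0.465°E:
  W1: √((0.216·111.32)² + (-0.717·69.0)²) = √(578.16780 + 2447.57773) = 55.007 km
  W2: √((-3.888·111.32)² + (-0.608·69.0)²) = √(187326.36584 + 1759.97030) = 434.841 km
  W3: √((-1.469·111.32)² + (-0.406·69.0)²) = √(26741.76001 + 784.78420) = 165.911 km
  → nearest: W1 (55.007 km)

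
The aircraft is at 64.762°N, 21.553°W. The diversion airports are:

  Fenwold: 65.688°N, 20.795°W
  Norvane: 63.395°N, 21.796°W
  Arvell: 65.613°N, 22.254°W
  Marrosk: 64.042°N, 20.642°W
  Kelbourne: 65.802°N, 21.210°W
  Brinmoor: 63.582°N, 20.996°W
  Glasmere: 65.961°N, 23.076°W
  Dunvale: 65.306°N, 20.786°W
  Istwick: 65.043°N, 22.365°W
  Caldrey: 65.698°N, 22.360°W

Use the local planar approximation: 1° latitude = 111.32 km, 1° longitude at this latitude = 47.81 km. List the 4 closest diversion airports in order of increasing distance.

Istwick, Dunvale, Marrosk, Arvell

Distances from 64.762°N, 21.553°W:
Fenwold: √((0.926·111.32)² + (0.758·47.81)²) = √(10625.96470 + 1313.33615) = 109.267 km
Norvane: √((-1.367·111.32)² + (-0.243·47.81)²) = √(23157.06019 + 134.97397) = 152.617 km
Arvell: √((0.851·111.32)² + (-0.701·47.81)²) = √(8974.40192 + 1123.24249) = 100.487 km
Marrosk: √((-0.720·111.32)² + (0.911·47.81)²) = √(6424.08662 + 1897.03019) = 91.220 km
Kelbourne: √((1.040·111.32)² + (0.343·47.81)²) = √(13403.34122 + 268.92163) = 116.928 km
Brinmoor: √((-1.180·111.32)² + (0.557·47.81)²) = √(17254.81908 + 709.16595) = 134.030 km
Glasmere: √((1.199·111.32)² + (-1.523·47.81)²) = √(17814.95631 + 5301.97034) = 152.043 km
Dunvale: √((0.544·111.32)² + (0.767·47.81)²) = √(3667.28105 + 1344.70870) = 70.795 km
Istwick: √((0.281·111.32)² + (-0.812·47.81)²) = √(978.49596 + 1507.12594) = 49.856 km
Caldrey: √((0.936·111.32)² + (-0.807·47.81)²) = √(10856.70639 + 1488.62242) = 111.110 km
Sorted: Istwick (49.856 km) < Dunvale (70.795 km) < Marrosk (91.220 km) < Arvell (100.487 km) < Fenwold (109.267 km) < Caldrey (111.110 km) < …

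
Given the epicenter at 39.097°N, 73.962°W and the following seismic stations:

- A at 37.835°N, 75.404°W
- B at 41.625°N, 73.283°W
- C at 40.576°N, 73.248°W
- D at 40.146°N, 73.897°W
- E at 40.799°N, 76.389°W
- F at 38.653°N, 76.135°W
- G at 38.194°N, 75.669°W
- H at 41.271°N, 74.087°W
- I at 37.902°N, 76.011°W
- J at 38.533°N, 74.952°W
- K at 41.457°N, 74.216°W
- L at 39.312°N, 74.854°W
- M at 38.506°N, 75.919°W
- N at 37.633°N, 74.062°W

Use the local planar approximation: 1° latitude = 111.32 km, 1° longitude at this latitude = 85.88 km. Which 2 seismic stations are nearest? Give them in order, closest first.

Distances from 39.097°N, 73.962°W:
A: √((-1.262·111.32)² + (-1.442·85.88)²) = √(19736.27124 + 15336.08801) = 187.276 km
B: √((2.528·111.32)² + (0.679·85.88)²) = √(79195.50538 + 3400.34999) = 287.395 km
C: √((1.479·111.32)² + (0.714·85.88)²) = √(27107.08036 + 3759.93637) = 175.690 km
D: √((1.049·111.32)² + (0.065·85.88)²) = √(13636.32589 + 31.16096) = 116.908 km
E: √((1.702·111.32)² + (-2.427·85.88)²) = √(35897.60767 + 43443.38171) = 281.675 km
F: √((-0.444·111.32)² + (-2.173·85.88)²) = √(2442.93738 + 34825.99427) = 193.052 km
G: √((-0.903·111.32)² + (-1.707·85.88)²) = √(10104.66444 + 21490.72732) = 177.751 km
H: √((2.174·111.32)² + (-0.125·85.88)²) = √(58568.68521 + 115.24022) = 242.248 km
I: √((-1.195·111.32)² + (-2.049·85.88)²) = √(17696.28915 + 30964.77926) = 220.593 km
J: √((-0.564·111.32)² + (-0.990·85.88)²) = √(3941.89093 + 7228.60445) = 105.691 km
K: √((2.360·111.32)² + (-0.254·85.88)²) = √(69019.27631 + 475.82965) = 263.619 km
L: √((0.215·111.32)² + (-0.892·85.88)²) = √(572.82678 + 5868.31990) = 80.257 km
M: √((-0.591·111.32)² + (-1.957·85.88)²) = √(4328.33989 + 28246.57027) = 180.485 km
N: √((-1.464·111.32)² + (-0.100·85.88)²) = √(26560.02924 + 73.75374) = 163.199 km
Sorted: L (80.257 km) < J (105.691 km) < D (116.908 km) < N (163.199 km) < …

L, J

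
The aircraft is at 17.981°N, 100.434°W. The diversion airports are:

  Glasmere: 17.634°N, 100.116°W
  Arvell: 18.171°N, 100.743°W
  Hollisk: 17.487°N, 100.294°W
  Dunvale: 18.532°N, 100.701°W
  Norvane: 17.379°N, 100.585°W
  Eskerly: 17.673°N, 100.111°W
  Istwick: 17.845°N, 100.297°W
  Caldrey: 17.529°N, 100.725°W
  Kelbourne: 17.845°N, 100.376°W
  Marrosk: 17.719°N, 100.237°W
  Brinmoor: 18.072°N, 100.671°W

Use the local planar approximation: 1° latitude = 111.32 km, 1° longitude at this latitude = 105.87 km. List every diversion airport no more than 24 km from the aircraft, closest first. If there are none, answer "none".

Distances from 17.981°N, 100.434°W:
Glasmere: 51.240 km
Arvell: 38.956 km
Hollisk: 56.954 km
Dunvale: 67.537 km
Norvane: 68.895 km
Eskerly: 48.425 km
Istwick: 20.966 km
Caldrey: 58.999 km
Kelbourne: 16.337 km
Marrosk: 35.856 km
Brinmoor: 27.059 km
Threshold 24 km: Kelbourne (16.337 km), Istwick (20.966 km) are within range.

Kelbourne, Istwick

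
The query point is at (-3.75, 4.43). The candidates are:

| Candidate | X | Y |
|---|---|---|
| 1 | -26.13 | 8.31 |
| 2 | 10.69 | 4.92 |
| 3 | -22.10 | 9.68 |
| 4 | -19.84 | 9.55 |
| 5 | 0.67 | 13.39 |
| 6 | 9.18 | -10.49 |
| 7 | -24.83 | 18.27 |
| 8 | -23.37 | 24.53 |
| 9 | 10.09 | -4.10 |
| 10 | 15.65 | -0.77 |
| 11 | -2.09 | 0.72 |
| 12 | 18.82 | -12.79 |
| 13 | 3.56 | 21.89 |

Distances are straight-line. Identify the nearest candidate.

Distances from (-3.75, 4.43):
1: 22.71
2: 14.45
3: 19.09
4: 16.88
5: 9.99
6: 19.74
7: 25.22
8: 28.09
9: 16.26
10: 20.08
11: 4.06
12: 28.39
13: 18.93
Minimum: 11 at 4.06.

11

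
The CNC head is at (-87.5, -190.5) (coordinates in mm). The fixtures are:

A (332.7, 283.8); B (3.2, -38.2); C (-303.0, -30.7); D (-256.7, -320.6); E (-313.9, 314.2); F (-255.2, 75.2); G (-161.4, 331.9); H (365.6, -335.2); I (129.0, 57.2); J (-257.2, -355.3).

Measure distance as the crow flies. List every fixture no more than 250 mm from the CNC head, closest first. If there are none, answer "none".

B, D, J

Distances from (-87.5, -190.5):
A: 633.7 mm
B: 177.3 mm
C: 268.3 mm
D: 213.4 mm
E: 553.2 mm
F: 314.2 mm
G: 527.6 mm
H: 475.6 mm
I: 329.0 mm
J: 236.6 mm
Threshold 250 mm: B (177.3 mm), D (213.4 mm), J (236.6 mm) are within range.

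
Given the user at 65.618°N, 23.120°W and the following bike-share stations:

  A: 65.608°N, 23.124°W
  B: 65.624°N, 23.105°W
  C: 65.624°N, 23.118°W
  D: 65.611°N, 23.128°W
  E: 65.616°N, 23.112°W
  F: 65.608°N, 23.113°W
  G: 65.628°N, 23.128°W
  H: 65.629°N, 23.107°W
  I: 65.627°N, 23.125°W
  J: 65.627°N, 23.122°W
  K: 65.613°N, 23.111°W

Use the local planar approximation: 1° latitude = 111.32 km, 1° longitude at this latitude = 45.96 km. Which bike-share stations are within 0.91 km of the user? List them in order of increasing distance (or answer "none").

Distances from 65.618°N, 23.120°W:
A: 1.128 km
B: 0.960 km
C: 0.674 km
D: 0.862 km
E: 0.430 km
F: 1.159 km
G: 1.172 km
H: 1.363 km
I: 1.028 km
J: 1.006 km
K: 0.693 km
Threshold 0.91 km: E (0.430 km), C (0.674 km), K (0.693 km), D (0.862 km) are within range.

E, C, K, D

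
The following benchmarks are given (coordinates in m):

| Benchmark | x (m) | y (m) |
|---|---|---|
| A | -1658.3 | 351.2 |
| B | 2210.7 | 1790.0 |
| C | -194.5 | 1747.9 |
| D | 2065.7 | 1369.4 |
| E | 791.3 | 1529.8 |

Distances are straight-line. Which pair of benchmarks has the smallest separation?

B and D

Pairwise distances:
A–B: √((3869.0)² + (1438.8)²) = √(14969161.000 + 2070145.440) = 4127.9 m
A–C: √((1463.8)² + (1396.7)²) = √(2142710.440 + 1950770.890) = 2023.2 m
A–D: √((3724.0)² + (1018.2)²) = √(13868176.000 + 1036731.240) = 3860.7 m
A–E: √((2449.6)² + (1178.6)²) = √(6000540.160 + 1389097.960) = 2718.4 m
B–C: √((-2405.2)² + (-42.1)²) = √(5784987.040 + 1772.410) = 2405.6 m
B–D: √((-145.0)² + (-420.6)²) = √(21025.000 + 176904.360) = 444.9 m
B–E: √((-1419.4)² + (-260.2)²) = √(2014696.360 + 67704.040) = 1443.1 m
C–D: √((2260.2)² + (-378.5)²) = √(5108504.040 + 143262.250) = 2291.7 m
C–E: √((985.8)² + (-218.1)²) = √(971801.640 + 47567.610) = 1009.6 m
D–E: √((-1274.4)² + (160.4)²) = √(1624095.360 + 25728.160) = 1284.5 m
Closest pair: B–D at 444.9 m.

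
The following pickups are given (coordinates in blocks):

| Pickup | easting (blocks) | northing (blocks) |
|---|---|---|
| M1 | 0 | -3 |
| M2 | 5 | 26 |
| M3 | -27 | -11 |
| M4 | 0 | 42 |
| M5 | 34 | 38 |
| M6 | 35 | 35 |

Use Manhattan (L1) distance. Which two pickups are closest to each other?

M5 and M6

Pairwise distances:
M5–M6: 4 blocks
M2–M4: 21 blocks
M1–M2: 34 blocks
M1–M3: 35 blocks
M4–M5: 38 blocks
M2–M6: 39 blocks
M2–M5: 41 blocks
M4–M6: 42 blocks
M1–M4: 45 blocks
M2–M3: 69 blocks
M1–M6: 73 blocks
M1–M5: 75 blocks
M3–M4: 80 blocks
M3–M6: 108 blocks
M3–M5: 110 blocks
Closest pair: M5–M6 at 4 blocks.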